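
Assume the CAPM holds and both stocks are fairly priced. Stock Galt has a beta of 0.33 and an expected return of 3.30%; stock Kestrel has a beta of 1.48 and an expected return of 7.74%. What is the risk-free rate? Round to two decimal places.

Both satisfy E(R) = R_f + β·MRP, so the slope of the SML is
MRP = (7.74% − 3.30%) / (1.48 − 0.33) = 4.44% / 1.15 = 3.8609%
R_f = E(R_Galt) − β_Galt·MRP = 3.30% − 0.33 × 3.8609% = 2.0259%

2.03%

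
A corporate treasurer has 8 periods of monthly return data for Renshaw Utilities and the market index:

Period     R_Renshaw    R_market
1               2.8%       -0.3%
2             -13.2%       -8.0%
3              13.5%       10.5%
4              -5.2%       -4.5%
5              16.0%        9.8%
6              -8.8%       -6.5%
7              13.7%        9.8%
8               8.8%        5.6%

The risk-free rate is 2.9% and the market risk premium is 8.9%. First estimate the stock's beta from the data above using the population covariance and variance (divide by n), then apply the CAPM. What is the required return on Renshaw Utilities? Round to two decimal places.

15.64%

Mean R_i = (2.8 − 13.2 + 13.5 − 5.2 + 16.0 − 8.8 + 13.7 + 8.8) / 8 = 3.4500%
Mean R_m = (-0.3 − 8.0 + 10.5 − 4.5 + 9.8 − 6.5 + 9.8 + 5.6) / 8 = 2.0500%
Σ(R_i − R̄_i)(R_m − R̄_m) = 610.8700  ⇒  Cov = 610.8700 / 8 = 76.3588
Σ(R_m − R̄_m)² = 426.6600  ⇒  Var(R_m) = 426.6600 / 8 = 53.3325
β = Cov / Var(R_m) = 76.3588 / 53.3325 = 1.4317
E(R) = R_f + β × MRP = 2.9% + 1.4317 × 8.9% = 15.64%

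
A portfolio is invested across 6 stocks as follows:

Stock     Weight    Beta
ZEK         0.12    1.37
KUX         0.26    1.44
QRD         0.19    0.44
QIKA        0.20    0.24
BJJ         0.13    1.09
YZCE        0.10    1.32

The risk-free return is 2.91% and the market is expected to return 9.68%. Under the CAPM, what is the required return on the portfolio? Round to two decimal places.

9.30%

β_P = Σ w_i β_i = 0.12×1.37 + 0.26×1.44 + 0.19×0.44 + 0.20×0.24 + 0.13×1.09 + 0.10×1.32 = 0.9441
MRP = 9.68% − 2.91% = 6.77%
E(R_P) = R_f + β_P × MRP = 2.91% + 0.9441 × 6.77% = 9.30%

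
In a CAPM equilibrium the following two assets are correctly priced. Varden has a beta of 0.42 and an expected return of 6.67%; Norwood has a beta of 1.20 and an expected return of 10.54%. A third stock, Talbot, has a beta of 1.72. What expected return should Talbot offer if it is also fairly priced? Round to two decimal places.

13.12%

MRP (SML slope) = (10.54% − 6.67%) / (1.20 − 0.42) = 3.87% / 0.78 = 4.9615%
R_f (intercept) = 6.67% − 0.42 × 4.9615% = 4.5862%
E(R_Talbot) = R_f + β × MRP = 4.5862% + 1.72 × 4.9615% = 13.12%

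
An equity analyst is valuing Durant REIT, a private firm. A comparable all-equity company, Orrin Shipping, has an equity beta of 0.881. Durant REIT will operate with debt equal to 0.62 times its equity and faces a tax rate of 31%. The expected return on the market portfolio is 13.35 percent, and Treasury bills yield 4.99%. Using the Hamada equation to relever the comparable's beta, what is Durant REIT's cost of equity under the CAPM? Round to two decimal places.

15.51%

β_L = β_U × [1 + (1 − t)(D/E)] = 0.881 × [1 + (1 − 0.31) × 0.62]
    = 0.881 × [1 + 0.69 × 0.62] = 0.881 × 1.4278 = 1.2579
MRP = 13.35% − 4.99% = 8.36%
E(R) = R_f + β_L × MRP = 4.99% + 1.2579 × 8.36% = 15.51%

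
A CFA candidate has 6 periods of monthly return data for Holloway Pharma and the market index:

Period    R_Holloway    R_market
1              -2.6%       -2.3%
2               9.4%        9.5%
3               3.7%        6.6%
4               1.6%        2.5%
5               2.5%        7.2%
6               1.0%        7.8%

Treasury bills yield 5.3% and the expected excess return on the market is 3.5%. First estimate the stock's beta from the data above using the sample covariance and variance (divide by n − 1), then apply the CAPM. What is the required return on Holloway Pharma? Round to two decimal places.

Mean R_i = (-2.6 + 9.4 + 3.7 + 1.6 + 2.5 + 1.0) / 6 = 2.6000%
Mean R_m = (-2.3 + 9.5 + 6.6 + 2.5 + 7.2 + 7.8) / 6 = 5.2167%
Σ(R_i − R̄_i)(R_m − R̄_m) = 68.1200  ⇒  Cov = 68.1200 / 5 = 13.6240
Σ(R_m − R̄_m)² = 94.7483  ⇒  Var(R_m) = 94.7483 / 5 = 18.9497
β = Cov / Var(R_m) = 13.6240 / 18.9497 = 0.7190
E(R) = R_f + β × MRP = 5.3% + 0.7190 × 3.5% = 7.82%

7.82%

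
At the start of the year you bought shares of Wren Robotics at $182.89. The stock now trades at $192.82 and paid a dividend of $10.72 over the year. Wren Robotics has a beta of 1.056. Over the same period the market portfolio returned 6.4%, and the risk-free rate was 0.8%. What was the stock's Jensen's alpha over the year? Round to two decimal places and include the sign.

+4.58%

Realised HPR = (P1 + D1 − P0) / P0 = (192.82 + 10.72 − 182.89) / 182.89 = 20.65 / 182.89 = 11.2909%
MRP = 6.4% − 0.8% = 5.60%
CAPM required = R_f + β·MRP = 0.8% + 1.056 × 5.6% = 6.7136%
α = realised − required = 11.2909% − 6.7136% = +4.58%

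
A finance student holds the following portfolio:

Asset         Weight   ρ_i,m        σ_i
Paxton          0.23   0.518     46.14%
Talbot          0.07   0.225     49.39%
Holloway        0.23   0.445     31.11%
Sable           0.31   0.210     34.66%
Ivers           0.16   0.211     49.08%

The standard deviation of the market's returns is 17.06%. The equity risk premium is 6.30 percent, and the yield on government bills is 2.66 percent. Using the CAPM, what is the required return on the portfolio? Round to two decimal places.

β_Paxton = 0.518 × 46.14% / 17.06% = 1.4010
β_Talbot = 0.225 × 49.39% / 17.06% = 0.6514
β_Holloway = 0.445 × 31.11% / 17.06% = 0.8115
β_Sable = 0.210 × 34.66% / 17.06% = 0.4266
β_Ivers = 0.211 × 49.08% / 17.06% = 0.6070
β_P = Σ w_i β_i = 0.23×1.4010 + 0.07×0.6514 + 0.23×0.8115 + 0.31×0.4266 + 0.16×0.6070 = 0.7838
E(R_P) = R_f + β_P × MRP = 2.66% + 0.7838 × 6.30% = 7.60%

7.60%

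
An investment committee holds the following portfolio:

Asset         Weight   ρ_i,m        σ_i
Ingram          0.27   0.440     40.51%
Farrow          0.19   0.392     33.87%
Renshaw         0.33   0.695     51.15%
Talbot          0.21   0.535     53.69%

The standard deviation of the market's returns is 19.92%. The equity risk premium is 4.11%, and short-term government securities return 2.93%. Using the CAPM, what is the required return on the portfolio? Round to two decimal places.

β_Ingram = 0.440 × 40.51% / 19.92% = 0.8948
β_Farrow = 0.392 × 33.87% / 19.92% = 0.6665
β_Renshaw = 0.695 × 51.15% / 19.92% = 1.7846
β_Talbot = 0.535 × 53.69% / 19.92% = 1.4420
β_P = Σ w_i β_i = 0.27×0.8948 + 0.19×0.6665 + 0.33×1.7846 + 0.21×1.4420 = 1.2600
E(R_P) = R_f + β_P × MRP = 2.93% + 1.2600 × 4.11% = 8.11%

8.11%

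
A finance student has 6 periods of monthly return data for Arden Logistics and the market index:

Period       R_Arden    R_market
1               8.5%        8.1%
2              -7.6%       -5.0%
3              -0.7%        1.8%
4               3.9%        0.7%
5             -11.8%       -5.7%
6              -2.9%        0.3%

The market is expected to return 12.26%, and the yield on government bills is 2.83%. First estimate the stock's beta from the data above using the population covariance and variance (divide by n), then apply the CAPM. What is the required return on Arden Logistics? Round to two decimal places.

Mean R_i = (8.5 − 7.6 − 0.7 + 3.9 − 11.8 − 2.9) / 6 = -1.7667%
Mean R_m = (8.1 − 5.0 + 1.8 + 0.7 − 5.7 + 0.3) / 6 = 0.0333%
Σ(R_i − R̄_i)(R_m − R̄_m) = 175.0633  ⇒  Cov = 175.0633 / 6 = 29.1772
Σ(R_m − R̄_m)² = 126.9133  ⇒  Var(R_m) = 126.9133 / 6 = 21.1522
β = Cov / Var(R_m) = 29.1772 / 21.1522 = 1.3794
MRP = 12.26% − 2.83% = 9.43%
E(R) = R_f + β × MRP = 2.83% + 1.3794 × 9.43% = 15.84%

15.84%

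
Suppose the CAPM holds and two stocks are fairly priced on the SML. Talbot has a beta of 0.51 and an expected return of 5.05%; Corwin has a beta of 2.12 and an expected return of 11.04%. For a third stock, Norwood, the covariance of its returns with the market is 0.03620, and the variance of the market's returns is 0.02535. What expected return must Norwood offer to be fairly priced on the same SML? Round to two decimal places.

8.47%

MRP = (11.04% − 5.05%) / (2.12 − 0.51) = 3.7205%
R_f = 5.05% − 0.51 × 3.7205% = 3.1525%
β_Norwood = Cov / Var(R_m) = 0.03620 / 0.02535 = 1.4280
E(R_Norwood) = R_f + β × MRP = 3.1525% + 1.4280 × 3.7205% = 8.47%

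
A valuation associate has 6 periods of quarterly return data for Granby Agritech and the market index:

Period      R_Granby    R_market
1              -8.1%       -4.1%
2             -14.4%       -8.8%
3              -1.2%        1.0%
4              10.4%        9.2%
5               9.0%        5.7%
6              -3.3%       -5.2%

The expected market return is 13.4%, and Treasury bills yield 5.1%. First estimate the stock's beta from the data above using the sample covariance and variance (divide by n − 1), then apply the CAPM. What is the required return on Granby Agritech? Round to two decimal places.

Mean R_i = (-8.1 − 14.4 − 1.2 + 10.4 + 9.0 − 3.3) / 6 = -1.2667%
Mean R_m = (-4.1 − 8.8 + 1.0 + 9.2 + 5.7 − 5.2) / 6 = -0.3667%
Σ(R_i − R̄_i)(R_m − R̄_m) = 320.0833  ⇒  Cov = 320.0833 / 5 = 64.0167
Σ(R_m − R̄_m)² = 238.6133  ⇒  Var(R_m) = 238.6133 / 5 = 47.7227
β = Cov / Var(R_m) = 64.0167 / 47.7227 = 1.3414
MRP = 13.4% − 5.1% = 8.30%
E(R) = R_f + β × MRP = 5.1% + 1.3414 × 8.3% = 16.23%

16.23%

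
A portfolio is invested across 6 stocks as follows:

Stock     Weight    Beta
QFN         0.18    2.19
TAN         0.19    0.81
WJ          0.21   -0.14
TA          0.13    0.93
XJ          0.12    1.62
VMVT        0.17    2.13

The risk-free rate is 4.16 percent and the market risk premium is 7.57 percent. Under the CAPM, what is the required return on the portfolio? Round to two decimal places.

13.21%

β_P = Σ w_i β_i = 0.18×2.19 + 0.19×0.81 + 0.21×-0.14 + 0.13×0.93 + 0.12×1.62 + 0.17×2.13 = 1.1961
E(R_P) = R_f + β_P × MRP = 4.16% + 1.1961 × 7.57% = 13.21%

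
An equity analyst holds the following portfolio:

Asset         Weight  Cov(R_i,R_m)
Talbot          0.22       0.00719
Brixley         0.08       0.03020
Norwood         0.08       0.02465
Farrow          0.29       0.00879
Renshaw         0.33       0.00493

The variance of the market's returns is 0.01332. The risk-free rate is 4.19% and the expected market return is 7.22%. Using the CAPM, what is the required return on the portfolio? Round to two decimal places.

β_Talbot = 0.00719 / 0.01332 = 0.5398
β_Brixley = 0.03020 / 0.01332 = 2.2673
β_Norwood = 0.02465 / 0.01332 = 1.8506
β_Farrow = 0.00879 / 0.01332 = 0.6599
β_Renshaw = 0.00493 / 0.01332 = 0.3701
β_P = Σ w_i β_i = 0.22×0.5398 + 0.08×2.2673 + 0.08×1.8506 + 0.29×0.6599 + 0.33×0.3701 = 0.7617
MRP = 7.22% − 4.19% = 3.03%
E(R_P) = R_f + β_P × MRP = 4.19% + 0.7617 × 3.03% = 6.50%

6.50%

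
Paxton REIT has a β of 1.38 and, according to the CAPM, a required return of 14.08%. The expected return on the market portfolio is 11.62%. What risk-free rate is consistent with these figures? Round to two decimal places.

5.15%

E(R) = R_f + β(E(R_m) − R_f) = R_f(1 − β) + β·E(R_m)
14.08% = R_f × (1 − 1.38) + 1.38 × 11.62%
14.08% = R_f × -0.38 + 16.0356%
R_f = (14.08% − 16.0356%) / -0.38 = 5.15%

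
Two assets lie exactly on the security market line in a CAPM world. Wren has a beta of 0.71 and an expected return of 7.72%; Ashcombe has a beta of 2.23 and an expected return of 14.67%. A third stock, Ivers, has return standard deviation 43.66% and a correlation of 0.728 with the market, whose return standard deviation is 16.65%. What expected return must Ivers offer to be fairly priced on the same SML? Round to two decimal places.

MRP = (14.67% − 7.72%) / (2.23 − 0.71) = 4.5724%
R_f = 7.72% − 0.71 × 4.5724% = 4.4736%
β_Ivers = ρ·σ_i/σ_m = 0.728 × 43.66 / 16.65 = 1.9090
E(R_Ivers) = R_f + β × MRP = 4.4736% + 1.9090 × 4.5724% = 13.20%

13.20%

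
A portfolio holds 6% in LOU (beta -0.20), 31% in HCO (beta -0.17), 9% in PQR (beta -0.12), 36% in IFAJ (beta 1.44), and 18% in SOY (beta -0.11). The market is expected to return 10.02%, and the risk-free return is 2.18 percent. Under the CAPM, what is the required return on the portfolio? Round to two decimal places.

β_P = Σ w_i β_i = 0.06×-0.20 + 0.31×-0.17 + 0.09×-0.12 + 0.36×1.44 + 0.18×-0.11 = 0.4231
MRP = 10.02% − 2.18% = 7.84%
E(R_P) = R_f + β_P × MRP = 2.18% + 0.4231 × 7.84% = 5.50%

5.50%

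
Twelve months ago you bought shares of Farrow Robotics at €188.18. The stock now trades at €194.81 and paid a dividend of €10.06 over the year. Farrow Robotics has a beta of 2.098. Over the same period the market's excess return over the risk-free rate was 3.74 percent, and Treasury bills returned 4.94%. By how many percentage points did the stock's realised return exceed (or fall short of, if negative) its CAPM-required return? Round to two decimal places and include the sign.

-3.92%

Realised HPR = (P1 + D1 − P0) / P0 = (194.81 + 10.06 − 188.18) / 188.18 = 16.69 / 188.18 = 8.8692%
CAPM required = R_f + β·MRP = 4.94% + 2.098 × 3.74% = 12.78652%
α = realised − required = 8.8692% − 12.78652% = -3.92%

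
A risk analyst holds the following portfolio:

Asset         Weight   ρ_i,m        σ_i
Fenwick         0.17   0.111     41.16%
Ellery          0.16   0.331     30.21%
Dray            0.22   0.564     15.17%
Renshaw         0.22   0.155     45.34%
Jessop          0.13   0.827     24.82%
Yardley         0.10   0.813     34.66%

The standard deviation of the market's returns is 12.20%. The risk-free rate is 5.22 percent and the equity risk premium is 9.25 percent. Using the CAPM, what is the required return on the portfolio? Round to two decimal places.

β_Fenwick = 0.111 × 41.16% / 12.20% = 0.3745
β_Ellery = 0.331 × 30.21% / 12.20% = 0.8196
β_Dray = 0.564 × 15.17% / 12.20% = 0.7013
β_Renshaw = 0.155 × 45.34% / 12.20% = 0.5760
β_Jessop = 0.827 × 24.82% / 12.20% = 1.6825
β_Yardley = 0.813 × 34.66% / 12.20% = 2.3097
β_P = Σ w_i β_i = 0.17×0.3745 + 0.16×0.8196 + 0.22×0.7013 + 0.22×0.5760 + 0.13×1.6825 + 0.10×2.3097 = 0.9255
E(R_P) = R_f + β_P × MRP = 5.22% + 0.9255 × 9.25% = 13.78%

13.78%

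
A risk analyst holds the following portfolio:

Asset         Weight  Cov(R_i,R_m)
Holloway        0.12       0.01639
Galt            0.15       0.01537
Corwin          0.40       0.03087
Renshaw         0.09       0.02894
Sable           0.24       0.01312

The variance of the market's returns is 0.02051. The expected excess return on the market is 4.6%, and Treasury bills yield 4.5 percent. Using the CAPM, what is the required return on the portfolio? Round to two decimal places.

9.52%

β_Holloway = 0.01639 / 0.02051 = 0.7991
β_Galt = 0.01537 / 0.02051 = 0.7494
β_Corwin = 0.03087 / 0.02051 = 1.5051
β_Renshaw = 0.02894 / 0.02051 = 1.4110
β_Sable = 0.01312 / 0.02051 = 0.6397
β_P = Σ w_i β_i = 0.12×0.7991 + 0.15×0.7494 + 0.40×1.5051 + 0.09×1.4110 + 0.24×0.6397 = 1.0909
E(R_P) = R_f + β_P × MRP = 4.5% + 1.0909 × 4.6% = 9.52%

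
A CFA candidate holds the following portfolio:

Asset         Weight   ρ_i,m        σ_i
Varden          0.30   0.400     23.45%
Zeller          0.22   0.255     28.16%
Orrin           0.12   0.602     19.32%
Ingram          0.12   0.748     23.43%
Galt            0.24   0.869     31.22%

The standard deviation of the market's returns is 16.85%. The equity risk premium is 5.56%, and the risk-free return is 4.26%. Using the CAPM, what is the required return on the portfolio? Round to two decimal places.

9.01%

β_Varden = 0.400 × 23.45% / 16.85% = 0.5567
β_Zeller = 0.255 × 28.16% / 16.85% = 0.4262
β_Orrin = 0.602 × 19.32% / 16.85% = 0.6902
β_Ingram = 0.748 × 23.43% / 16.85% = 1.0401
β_Galt = 0.869 × 31.22% / 16.85% = 1.6101
β_P = Σ w_i β_i = 0.30×0.5567 + 0.22×0.4262 + 0.12×0.6902 + 0.12×1.0401 + 0.24×1.6101 = 0.8548
E(R_P) = R_f + β_P × MRP = 4.26% + 0.8548 × 5.56% = 9.01%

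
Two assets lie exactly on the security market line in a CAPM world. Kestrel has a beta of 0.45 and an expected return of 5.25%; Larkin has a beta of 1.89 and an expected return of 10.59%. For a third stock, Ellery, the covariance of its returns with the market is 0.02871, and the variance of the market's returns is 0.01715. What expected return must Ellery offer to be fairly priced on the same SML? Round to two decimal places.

MRP = (10.59% − 5.25%) / (1.89 − 0.45) = 3.7083%
R_f = 5.25% − 0.45 × 3.7083% = 3.5813%
β_Ellery = Cov / Var(R_m) = 0.02871 / 0.01715 = 1.6741
E(R_Ellery) = R_f + β × MRP = 3.5813% + 1.6741 × 3.7083% = 9.79%

9.79%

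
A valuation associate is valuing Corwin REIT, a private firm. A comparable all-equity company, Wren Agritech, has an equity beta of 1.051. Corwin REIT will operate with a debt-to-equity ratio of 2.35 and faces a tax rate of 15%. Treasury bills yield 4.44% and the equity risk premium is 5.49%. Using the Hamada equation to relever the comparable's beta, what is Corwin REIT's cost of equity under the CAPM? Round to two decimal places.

21.74%

β_L = β_U × [1 + (1 − t)(D/E)] = 1.051 × [1 + (1 − 0.15) × 2.35]
    = 1.051 × [1 + 0.85 × 2.35] = 1.051 × 2.9975 = 3.1504
E(R) = R_f + β_L × MRP = 4.44% + 3.1504 × 5.49% = 21.74%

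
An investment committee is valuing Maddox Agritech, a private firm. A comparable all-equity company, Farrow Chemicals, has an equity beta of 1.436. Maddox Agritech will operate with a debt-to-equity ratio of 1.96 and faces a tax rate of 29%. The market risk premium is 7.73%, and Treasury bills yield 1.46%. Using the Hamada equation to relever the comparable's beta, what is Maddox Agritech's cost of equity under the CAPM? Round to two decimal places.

β_L = β_U × [1 + (1 − t)(D/E)] = 1.436 × [1 + (1 − 0.29) × 1.96]
    = 1.436 × [1 + 0.71 × 1.96] = 1.436 × 2.3916 = 3.4343
E(R) = R_f + β_L × MRP = 1.46% + 3.4343 × 7.73% = 28.01%

28.01%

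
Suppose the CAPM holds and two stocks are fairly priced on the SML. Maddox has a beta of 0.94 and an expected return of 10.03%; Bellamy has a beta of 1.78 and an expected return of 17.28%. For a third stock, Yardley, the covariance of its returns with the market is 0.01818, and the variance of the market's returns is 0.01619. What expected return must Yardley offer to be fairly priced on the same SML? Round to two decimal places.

MRP = (17.28% − 10.03%) / (1.78 − 0.94) = 8.6310%
R_f = 10.03% − 0.94 × 8.6310% = 1.9169%
β_Yardley = Cov / Var(R_m) = 0.01818 / 0.01619 = 1.1229
E(R_Yardley) = R_f + β × MRP = 1.9169% + 1.1229 × 8.6310% = 11.61%

11.61%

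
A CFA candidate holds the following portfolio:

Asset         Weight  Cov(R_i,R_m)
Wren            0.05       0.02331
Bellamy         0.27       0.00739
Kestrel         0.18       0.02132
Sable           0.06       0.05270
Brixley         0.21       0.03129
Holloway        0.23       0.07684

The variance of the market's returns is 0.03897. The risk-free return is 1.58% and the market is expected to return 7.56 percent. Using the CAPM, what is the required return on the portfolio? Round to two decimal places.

β_Wren = 0.02331 / 0.03897 = 0.5982
β_Bellamy = 0.00739 / 0.03897 = 0.1896
β_Kestrel = 0.02132 / 0.03897 = 0.5471
β_Sable = 0.05270 / 0.03897 = 1.3523
β_Brixley = 0.03129 / 0.03897 = 0.8029
β_Holloway = 0.07684 / 0.03897 = 1.9718
β_P = Σ w_i β_i = 0.05×0.5982 + 0.27×0.1896 + 0.18×0.5471 + 0.06×1.3523 + 0.21×0.8029 + 0.23×1.9718 = 0.8828
MRP = 7.56% − 1.58% = 5.98%
E(R_P) = R_f + β_P × MRP = 1.58% + 0.8828 × 5.98% = 6.86%

6.86%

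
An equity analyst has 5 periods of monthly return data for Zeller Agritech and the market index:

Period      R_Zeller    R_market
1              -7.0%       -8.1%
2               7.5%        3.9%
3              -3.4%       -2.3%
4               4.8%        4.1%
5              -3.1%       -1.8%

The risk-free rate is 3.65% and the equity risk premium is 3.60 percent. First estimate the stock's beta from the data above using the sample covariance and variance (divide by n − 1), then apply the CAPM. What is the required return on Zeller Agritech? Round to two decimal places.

7.79%

Mean R_i = (-7.0 + 7.5 − 3.4 + 4.8 − 3.1) / 5 = -0.2400%
Mean R_m = (-8.1 + 3.9 − 2.3 + 4.1 − 1.8) / 5 = -0.8400%
Σ(R_i − R̄_i)(R_m − R̄_m) = 118.0220  ⇒  Cov = 118.0220 / 4 = 29.5055
Σ(R_m − R̄_m)² = 102.6320  ⇒  Var(R_m) = 102.6320 / 4 = 25.6580
β = Cov / Var(R_m) = 29.5055 / 25.6580 = 1.1500
E(R) = R_f + β × MRP = 3.65% + 1.1500 × 3.60% = 7.79%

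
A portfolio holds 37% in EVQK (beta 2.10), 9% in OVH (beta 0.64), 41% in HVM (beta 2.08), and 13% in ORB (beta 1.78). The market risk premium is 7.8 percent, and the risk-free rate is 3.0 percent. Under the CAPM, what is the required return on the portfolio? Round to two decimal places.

β_P = Σ w_i β_i = 0.37×2.10 + 0.09×0.64 + 0.41×2.08 + 0.13×1.78 = 1.9188
E(R_P) = R_f + β_P × MRP = 3.0% + 1.9188 × 7.8% = 17.97%

17.97%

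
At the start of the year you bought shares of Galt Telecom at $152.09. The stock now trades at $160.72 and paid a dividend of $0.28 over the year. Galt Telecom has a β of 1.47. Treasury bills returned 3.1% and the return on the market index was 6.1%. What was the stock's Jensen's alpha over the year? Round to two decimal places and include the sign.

-1.65%

Realised HPR = (P1 + D1 − P0) / P0 = (160.72 + 0.28 − 152.09) / 152.09 = 8.91 / 152.09 = 5.8584%
MRP = 6.1% − 3.1% = 3.00%
CAPM required = R_f + β·MRP = 3.1% + 1.47 × 3.0% = 7.5100%
α = realised − required = 5.8584% − 7.5100% = -1.65%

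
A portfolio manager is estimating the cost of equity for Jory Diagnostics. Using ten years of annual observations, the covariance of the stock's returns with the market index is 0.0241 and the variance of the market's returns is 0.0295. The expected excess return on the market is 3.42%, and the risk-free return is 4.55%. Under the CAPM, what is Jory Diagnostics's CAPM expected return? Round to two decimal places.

β = Cov(R_i, R_m) / Var(R_m) = 0.0241 / 0.0295 = 0.8169
E(R) = R_f + β × MRP = 4.55% + 0.8169 × 3.42% = 7.34%

7.34%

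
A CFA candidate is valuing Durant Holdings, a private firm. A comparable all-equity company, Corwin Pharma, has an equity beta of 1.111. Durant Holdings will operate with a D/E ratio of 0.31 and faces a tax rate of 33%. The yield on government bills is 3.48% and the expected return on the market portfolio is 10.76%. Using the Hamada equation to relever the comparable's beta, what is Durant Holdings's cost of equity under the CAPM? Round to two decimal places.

13.25%

β_L = β_U × [1 + (1 − t)(D/E)] = 1.111 × [1 + (1 − 0.33) × 0.31]
    = 1.111 × [1 + 0.67 × 0.31] = 1.111 × 1.2077 = 1.3418
MRP = 10.76% − 3.48% = 7.28%
E(R) = R_f + β_L × MRP = 3.48% + 1.3418 × 7.28% = 13.25%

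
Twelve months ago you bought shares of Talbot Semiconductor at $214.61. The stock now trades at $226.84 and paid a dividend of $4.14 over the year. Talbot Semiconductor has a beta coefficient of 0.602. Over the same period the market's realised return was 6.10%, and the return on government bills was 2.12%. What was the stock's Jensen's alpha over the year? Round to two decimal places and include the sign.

+3.11%

Realised HPR = (P1 + D1 − P0) / P0 = (226.84 + 4.14 − 214.61) / 214.61 = 16.37 / 214.61 = 7.6278%
MRP = 6.10% − 2.12% = 3.98%
CAPM required = R_f + β·MRP = 2.12% + 0.602 × 3.98% = 4.51596%
α = realised − required = 7.6278% − 4.51596% = +3.11%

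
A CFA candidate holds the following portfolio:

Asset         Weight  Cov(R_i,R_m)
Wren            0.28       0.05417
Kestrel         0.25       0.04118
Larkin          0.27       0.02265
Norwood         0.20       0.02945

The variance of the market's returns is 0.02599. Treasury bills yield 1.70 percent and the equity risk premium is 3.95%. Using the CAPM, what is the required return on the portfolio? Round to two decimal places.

7.39%

β_Wren = 0.05417 / 0.02599 = 2.0843
β_Kestrel = 0.04118 / 0.02599 = 1.5845
β_Larkin = 0.02265 / 0.02599 = 0.8715
β_Norwood = 0.02945 / 0.02599 = 1.1331
β_P = Σ w_i β_i = 0.28×2.0843 + 0.25×1.5845 + 0.27×0.8715 + 0.20×1.1331 = 1.4417
E(R_P) = R_f + β_P × MRP = 1.70% + 1.4417 × 3.95% = 7.39%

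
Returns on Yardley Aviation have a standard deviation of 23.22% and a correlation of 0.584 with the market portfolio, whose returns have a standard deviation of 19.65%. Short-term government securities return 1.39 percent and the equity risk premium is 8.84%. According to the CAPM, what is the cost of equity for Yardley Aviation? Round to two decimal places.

7.49%

β = ρ × σ_i / σ_m = 0.584 × 23.22% / 19.65% = 0.6901
E(R) = 1.39% + 0.6901 × 8.84% = 7.49%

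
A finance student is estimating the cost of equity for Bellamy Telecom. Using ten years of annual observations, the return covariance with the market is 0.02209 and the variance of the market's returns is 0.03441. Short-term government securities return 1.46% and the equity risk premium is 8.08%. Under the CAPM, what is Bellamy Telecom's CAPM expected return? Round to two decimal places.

β = Cov(R_i, R_m) / Var(R_m) = 0.02209 / 0.03441 = 0.6420
E(R) = R_f + β × MRP = 1.46% + 0.6420 × 8.08% = 6.65%

6.65%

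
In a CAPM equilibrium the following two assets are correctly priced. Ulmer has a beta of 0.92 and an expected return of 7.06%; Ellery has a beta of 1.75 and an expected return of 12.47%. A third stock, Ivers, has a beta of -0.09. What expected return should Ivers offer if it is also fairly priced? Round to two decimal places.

0.48%

MRP (SML slope) = (12.47% − 7.06%) / (1.75 − 0.92) = 5.41% / 0.83 = 6.5181%
R_f (intercept) = 7.06% − 0.92 × 6.5181% = 1.0633%
E(R_Ivers) = R_f + β × MRP = 1.0633% + -0.09 × 6.5181% = 0.48%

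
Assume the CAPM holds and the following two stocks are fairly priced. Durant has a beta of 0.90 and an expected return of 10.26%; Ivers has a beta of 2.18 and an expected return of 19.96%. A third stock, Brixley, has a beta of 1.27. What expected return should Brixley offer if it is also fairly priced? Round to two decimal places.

MRP (SML slope) = (19.96% − 10.26%) / (2.18 − 0.90) = 9.70% / 1.28 = 7.5781%
R_f (intercept) = 10.26% − 0.90 × 7.5781% = 3.4397%
E(R_Brixley) = R_f + β × MRP = 3.4397% + 1.27 × 7.5781% = 13.06%

13.06%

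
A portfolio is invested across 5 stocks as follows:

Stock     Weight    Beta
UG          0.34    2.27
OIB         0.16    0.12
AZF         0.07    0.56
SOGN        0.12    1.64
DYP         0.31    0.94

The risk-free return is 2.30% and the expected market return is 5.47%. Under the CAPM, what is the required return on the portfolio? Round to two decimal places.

6.48%

β_P = Σ w_i β_i = 0.34×2.27 + 0.16×0.12 + 0.07×0.56 + 0.12×1.64 + 0.31×0.94 = 1.3184
MRP = 5.47% − 2.30% = 3.17%
E(R_P) = R_f + β_P × MRP = 2.30% + 1.3184 × 3.17% = 6.48%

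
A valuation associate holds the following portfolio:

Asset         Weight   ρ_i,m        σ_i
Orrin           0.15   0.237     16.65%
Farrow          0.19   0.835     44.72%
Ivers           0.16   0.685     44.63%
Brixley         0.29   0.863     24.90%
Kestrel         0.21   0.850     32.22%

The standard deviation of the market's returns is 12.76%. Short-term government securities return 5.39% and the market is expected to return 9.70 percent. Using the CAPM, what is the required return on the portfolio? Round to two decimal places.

β_Orrin = 0.237 × 16.65% / 12.76% = 0.3093
β_Farrow = 0.835 × 44.72% / 12.76% = 2.9264
β_Ivers = 0.685 × 44.63% / 12.76% = 2.3959
β_Brixley = 0.863 × 24.90% / 12.76% = 1.6841
β_Kestrel = 0.850 × 32.22% / 12.76% = 2.1463
β_P = Σ w_i β_i = 0.15×0.3093 + 0.19×2.9264 + 0.16×2.3959 + 0.29×1.6841 + 0.21×2.1463 = 1.9249
MRP = 9.70% − 5.39% = 4.31%
E(R_P) = R_f + β_P × MRP = 5.39% + 1.9249 × 4.31% = 13.69%

13.69%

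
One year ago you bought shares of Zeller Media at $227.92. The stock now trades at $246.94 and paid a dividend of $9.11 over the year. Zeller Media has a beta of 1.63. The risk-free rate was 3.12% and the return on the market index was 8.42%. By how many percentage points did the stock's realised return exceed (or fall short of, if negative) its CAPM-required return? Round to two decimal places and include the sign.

+0.58%

Realised HPR = (P1 + D1 − P0) / P0 = (246.94 + 9.11 − 227.92) / 227.92 = 28.13 / 227.92 = 12.3420%
MRP = 8.42% − 3.12% = 5.30%
CAPM required = R_f + β·MRP = 3.12% + 1.63 × 5.30% = 11.7590%
α = realised − required = 12.3420% − 11.7590% = +0.58%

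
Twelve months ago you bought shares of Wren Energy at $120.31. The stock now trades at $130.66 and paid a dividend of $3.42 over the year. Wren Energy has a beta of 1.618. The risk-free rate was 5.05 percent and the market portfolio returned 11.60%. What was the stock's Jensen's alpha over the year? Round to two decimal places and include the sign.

-4.20%

Realised HPR = (P1 + D1 − P0) / P0 = (130.66 + 3.42 − 120.31) / 120.31 = 13.77 / 120.31 = 11.4454%
MRP = 11.60% − 5.05% = 6.55%
CAPM required = R_f + β·MRP = 5.05% + 1.618 × 6.55% = 15.64790%
α = realised − required = 11.4454% − 15.64790% = -4.20%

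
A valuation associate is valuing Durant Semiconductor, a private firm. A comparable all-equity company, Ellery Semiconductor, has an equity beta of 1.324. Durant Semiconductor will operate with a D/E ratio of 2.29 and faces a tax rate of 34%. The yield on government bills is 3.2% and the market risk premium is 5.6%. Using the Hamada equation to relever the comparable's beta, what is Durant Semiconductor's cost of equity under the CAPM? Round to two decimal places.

β_L = β_U × [1 + (1 − t)(D/E)] = 1.324 × [1 + (1 − 0.34) × 2.29]
    = 1.324 × [1 + 0.66 × 2.29] = 1.324 × 2.5114 = 3.3251
E(R) = R_f + β_L × MRP = 3.2% + 3.3251 × 5.6% = 21.82%

21.82%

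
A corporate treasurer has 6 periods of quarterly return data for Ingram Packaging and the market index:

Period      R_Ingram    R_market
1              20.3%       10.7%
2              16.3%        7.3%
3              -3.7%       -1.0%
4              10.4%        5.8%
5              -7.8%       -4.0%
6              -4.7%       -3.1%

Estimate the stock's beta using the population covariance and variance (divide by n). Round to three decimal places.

Mean R_i = (20.3 + 16.3 − 3.7 + 10.4 − 7.8 − 4.7) / 6 = 5.1333%
Mean R_m = (10.7 + 7.3 − 1.0 + 5.8 − 4.0 − 3.1) / 6 = 2.6167%
Σ(R_i − R̄_i)(R_m − R̄_m) = 365.3967  ⇒  Cov = 365.3967 / 6 = 60.8995
Σ(R_m − R̄_m)² = 186.9483  ⇒  Var(R_m) = 186.9483 / 6 = 31.1581
β = Cov / Var(R_m) = 60.8995 / 31.1581 = 1.9545

1.955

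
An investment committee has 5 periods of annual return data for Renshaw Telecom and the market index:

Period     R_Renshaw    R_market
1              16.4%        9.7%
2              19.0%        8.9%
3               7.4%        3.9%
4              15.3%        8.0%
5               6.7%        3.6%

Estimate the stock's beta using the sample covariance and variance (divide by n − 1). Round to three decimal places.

Mean R_i = (16.4 + 19.0 + 7.4 + 15.3 + 6.7) / 5 = 12.9600%
Mean R_m = (9.7 + 8.9 + 3.9 + 8.0 + 3.6) / 5 = 6.8200%
Σ(R_i − R̄_i)(R_m − R̄_m) = 61.6240  ⇒  Cov = 61.6240 / 4 = 15.4060
Σ(R_m − R̄_m)² = 32.9080  ⇒  Var(R_m) = 32.9080 / 4 = 8.2270
β = Cov / Var(R_m) = 15.4060 / 8.2270 = 1.8726

1.873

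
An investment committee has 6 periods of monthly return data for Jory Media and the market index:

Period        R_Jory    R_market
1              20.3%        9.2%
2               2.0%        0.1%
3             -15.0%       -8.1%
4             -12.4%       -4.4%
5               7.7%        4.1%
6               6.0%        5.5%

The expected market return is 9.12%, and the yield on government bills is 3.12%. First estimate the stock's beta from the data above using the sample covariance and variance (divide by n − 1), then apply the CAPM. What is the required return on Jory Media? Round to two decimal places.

15.08%

Mean R_i = (20.3 + 2.0 − 15.0 − 12.4 + 7.7 + 6.0) / 6 = 1.4333%
Mean R_m = (9.2 + 0.1 − 8.1 − 4.4 + 4.1 + 5.5) / 6 = 1.0667%
Σ(R_i − R̄_i)(R_m − R̄_m) = 418.4167  ⇒  Cov = 418.4167 / 5 = 83.6833
Σ(R_m − R̄_m)² = 209.8533  ⇒  Var(R_m) = 209.8533 / 5 = 41.9707
β = Cov / Var(R_m) = 83.6833 / 41.9707 = 1.9939
MRP = 9.12% − 3.12% = 6.00%
E(R) = R_f + β × MRP = 3.12% + 1.9939 × 6.00% = 15.08%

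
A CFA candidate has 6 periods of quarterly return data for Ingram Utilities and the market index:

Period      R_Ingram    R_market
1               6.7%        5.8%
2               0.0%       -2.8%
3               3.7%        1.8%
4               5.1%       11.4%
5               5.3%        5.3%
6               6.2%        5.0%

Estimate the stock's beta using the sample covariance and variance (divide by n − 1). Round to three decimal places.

Mean R_i = (6.7 + 0.0 + 3.7 + 5.1 + 5.3 + 6.2) / 6 = 4.5000%
Mean R_m = (5.8 − 2.8 + 1.8 + 11.4 + 5.3 + 5.0) / 6 = 4.4167%
Σ(R_i − R̄_i)(R_m − R̄_m) = 43.5000  ⇒  Cov = 43.5000 / 5 = 8.7000
Σ(R_m − R̄_m)² = 110.7283  ⇒  Var(R_m) = 110.7283 / 5 = 22.1457
β = Cov / Var(R_m) = 8.7000 / 22.1457 = 0.3929

0.393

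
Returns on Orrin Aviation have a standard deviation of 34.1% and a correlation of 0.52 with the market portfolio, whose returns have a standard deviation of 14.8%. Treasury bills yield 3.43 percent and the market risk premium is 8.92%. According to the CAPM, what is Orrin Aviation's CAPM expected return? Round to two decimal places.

β = ρ × σ_i / σ_m = 0.52 × 34.1% / 14.8% = 1.1981
E(R) = 3.43% + 1.1981 × 8.92% = 14.12%

14.12%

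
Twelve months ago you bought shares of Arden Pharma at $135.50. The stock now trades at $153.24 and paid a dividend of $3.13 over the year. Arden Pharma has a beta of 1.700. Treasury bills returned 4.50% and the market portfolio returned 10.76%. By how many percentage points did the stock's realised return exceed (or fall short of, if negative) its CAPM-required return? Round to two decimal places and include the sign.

Realised HPR = (P1 + D1 − P0) / P0 = (153.24 + 3.13 − 135.50) / 135.50 = 20.87 / 135.50 = 15.4022%
MRP = 10.76% − 4.50% = 6.26%
CAPM required = R_f + β·MRP = 4.50% + 1.700 × 6.26% = 15.14200%
α = realised − required = 15.4022% − 15.14200% = +0.26%

+0.26%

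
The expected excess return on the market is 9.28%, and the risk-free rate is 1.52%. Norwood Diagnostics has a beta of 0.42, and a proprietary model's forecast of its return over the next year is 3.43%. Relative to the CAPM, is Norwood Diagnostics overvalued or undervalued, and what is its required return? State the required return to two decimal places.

Overvalued; required return 5.42%

Required return = R_f + β·MRP = 1.52% + 0.42 × 9.28% = 5.42%
Forecast 3.43% < required 5.42% → the stock plots below the SML → overvalued.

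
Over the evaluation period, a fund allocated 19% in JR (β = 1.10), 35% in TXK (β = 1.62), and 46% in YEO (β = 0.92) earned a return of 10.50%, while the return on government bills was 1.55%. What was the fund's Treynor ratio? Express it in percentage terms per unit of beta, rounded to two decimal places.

7.46%

β_P = 0.19×1.10 + 0.35×1.62 + 0.46×0.92 = 1.1992
Treynor = (R_P − R_f) / β_P = (10.50% − 1.55%) / 1.1992 = 8.95% / 1.1992 = 7.46%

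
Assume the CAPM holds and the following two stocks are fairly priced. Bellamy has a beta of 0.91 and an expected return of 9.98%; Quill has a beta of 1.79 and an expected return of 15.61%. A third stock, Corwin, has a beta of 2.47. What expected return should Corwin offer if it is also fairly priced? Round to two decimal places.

19.96%

MRP (SML slope) = (15.61% − 9.98%) / (1.79 − 0.91) = 5.63% / 0.88 = 6.3977%
R_f (intercept) = 9.98% − 0.91 × 6.3977% = 4.1581%
E(R_Corwin) = R_f + β × MRP = 4.1581% + 2.47 × 6.3977% = 19.96%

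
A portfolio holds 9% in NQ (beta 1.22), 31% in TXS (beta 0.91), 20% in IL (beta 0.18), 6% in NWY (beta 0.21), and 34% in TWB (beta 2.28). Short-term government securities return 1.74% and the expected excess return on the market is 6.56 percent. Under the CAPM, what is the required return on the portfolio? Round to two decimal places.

β_P = Σ w_i β_i = 0.09×1.22 + 0.31×0.91 + 0.20×0.18 + 0.06×0.21 + 0.34×2.28 = 1.2157
E(R_P) = R_f + β_P × MRP = 1.74% + 1.2157 × 6.56% = 9.71%

9.71%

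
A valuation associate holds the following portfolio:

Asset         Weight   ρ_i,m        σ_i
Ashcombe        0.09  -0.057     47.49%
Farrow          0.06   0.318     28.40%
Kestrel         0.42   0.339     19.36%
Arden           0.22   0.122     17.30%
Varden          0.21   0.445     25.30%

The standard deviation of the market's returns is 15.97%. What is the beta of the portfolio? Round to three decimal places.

0.368

β_Ashcombe = -0.057 × 47.49% / 15.97% = -0.1695
β_Farrow = 0.318 × 28.40% / 15.97% = 0.5655
β_Kestrel = 0.339 × 19.36% / 15.97% = 0.4110
β_Arden = 0.122 × 17.30% / 15.97% = 0.1322
β_Varden = 0.445 × 25.30% / 15.97% = 0.7050
β_P = Σ w_i β_i = 0.09×-0.1695 + 0.06×0.5655 + 0.42×0.4110 + 0.22×0.1322 + 0.21×0.7050 = 0.3684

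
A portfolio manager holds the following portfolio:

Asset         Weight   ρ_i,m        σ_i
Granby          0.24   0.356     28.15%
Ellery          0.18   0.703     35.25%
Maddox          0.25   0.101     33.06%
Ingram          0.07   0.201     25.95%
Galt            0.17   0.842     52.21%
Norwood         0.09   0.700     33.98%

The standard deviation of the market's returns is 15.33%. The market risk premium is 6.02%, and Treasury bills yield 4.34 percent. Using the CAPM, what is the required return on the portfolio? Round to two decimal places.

11.28%

β_Granby = 0.356 × 28.15% / 15.33% = 0.6537
β_Ellery = 0.703 × 35.25% / 15.33% = 1.6165
β_Maddox = 0.101 × 33.06% / 15.33% = 0.2178
β_Ingram = 0.201 × 25.95% / 15.33% = 0.3402
β_Galt = 0.842 × 52.21% / 15.33% = 2.8676
β_Norwood = 0.700 × 33.98% / 15.33% = 1.5516
β_P = Σ w_i β_i = 0.24×0.6537 + 0.18×1.6165 + 0.25×0.2178 + 0.07×0.3402 + 0.17×2.8676 + 0.09×1.5516 = 1.1533
E(R_P) = R_f + β_P × MRP = 4.34% + 1.1533 × 6.02% = 11.28%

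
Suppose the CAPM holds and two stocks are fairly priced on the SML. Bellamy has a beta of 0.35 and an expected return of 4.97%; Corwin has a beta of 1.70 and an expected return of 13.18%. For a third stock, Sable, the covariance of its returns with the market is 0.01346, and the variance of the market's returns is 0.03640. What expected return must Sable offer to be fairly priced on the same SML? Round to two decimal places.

MRP = (13.18% − 4.97%) / (1.70 − 0.35) = 6.0815%
R_f = 4.97% − 0.35 × 6.0815% = 2.8415%
β_Sable = Cov / Var(R_m) = 0.01346 / 0.03640 = 0.3698
E(R_Sable) = R_f + β × MRP = 2.8415% + 0.3698 × 6.0815% = 5.09%

5.09%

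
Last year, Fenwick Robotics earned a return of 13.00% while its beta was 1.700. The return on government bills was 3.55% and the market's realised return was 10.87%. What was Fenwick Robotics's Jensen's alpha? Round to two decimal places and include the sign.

Market excess return = 10.87% − 3.55% = 7.32%
CAPM benchmark = R_f + β(R_m − R_f) = 3.55% + 1.700 × 7.32% = 15.99400%
α = actual − benchmark = 13.00% − 15.99400% = -2.99%

-2.99%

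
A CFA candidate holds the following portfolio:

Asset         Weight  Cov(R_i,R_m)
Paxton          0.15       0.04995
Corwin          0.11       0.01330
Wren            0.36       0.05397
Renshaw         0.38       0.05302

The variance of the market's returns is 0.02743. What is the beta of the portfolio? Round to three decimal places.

1.769

β_Paxton = 0.04995 / 0.02743 = 1.8210
β_Corwin = 0.01330 / 0.02743 = 0.4849
β_Wren = 0.05397 / 0.02743 = 1.9676
β_Renshaw = 0.05302 / 0.02743 = 1.9329
β_P = Σ w_i β_i = 0.15×1.8210 + 0.11×0.4849 + 0.36×1.9676 + 0.38×1.9329 = 1.7693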